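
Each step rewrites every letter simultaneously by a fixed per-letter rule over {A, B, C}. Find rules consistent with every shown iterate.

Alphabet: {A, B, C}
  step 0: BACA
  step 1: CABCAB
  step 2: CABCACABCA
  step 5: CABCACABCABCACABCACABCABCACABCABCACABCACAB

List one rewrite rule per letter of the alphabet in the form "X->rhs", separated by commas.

  step 1 ⇒ step 2: CABCAB ⇒ CA·B·CA·CA·B·CA
    A ↦ B
    B ↦ CA
    C ↦ CA

A->B, B->CA, C->CA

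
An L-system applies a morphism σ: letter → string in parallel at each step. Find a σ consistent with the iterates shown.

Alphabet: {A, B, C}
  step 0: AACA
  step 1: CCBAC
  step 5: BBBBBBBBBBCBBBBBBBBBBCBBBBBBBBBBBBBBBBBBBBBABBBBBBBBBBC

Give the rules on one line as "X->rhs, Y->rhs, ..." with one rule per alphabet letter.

  step 0 ⇒ step 1: AACA ⇒ C·C·BA·C
    A ↦ C
    C ↦ BA
    B ↦ BB  (constrained at step 1)

A->C, B->BB, C->BA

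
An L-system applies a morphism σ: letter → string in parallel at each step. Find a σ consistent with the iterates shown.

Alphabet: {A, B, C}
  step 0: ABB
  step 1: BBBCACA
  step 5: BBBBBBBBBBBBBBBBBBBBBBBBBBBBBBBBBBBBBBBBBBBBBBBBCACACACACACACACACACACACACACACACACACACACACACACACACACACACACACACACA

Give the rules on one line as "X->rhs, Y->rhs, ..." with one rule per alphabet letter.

  step 0 ⇒ step 1: ABB ⇒ BBB·CA·CA
    A ↦ BBB
    B ↦ CA
    C ↦ B  (constrained at step 1)

A->BBB, B->CA, C->B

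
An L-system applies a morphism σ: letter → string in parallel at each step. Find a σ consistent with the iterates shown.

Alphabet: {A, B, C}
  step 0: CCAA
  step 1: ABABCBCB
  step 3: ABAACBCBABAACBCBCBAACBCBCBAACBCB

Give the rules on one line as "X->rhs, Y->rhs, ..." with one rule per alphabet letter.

  step 0 ⇒ step 1: CCAA ⇒ AB·AB·CB·CB
    A ↦ CB
    C ↦ AB
    B ↦ AA  (constrained at step 1)

A->CB, B->AA, C->AB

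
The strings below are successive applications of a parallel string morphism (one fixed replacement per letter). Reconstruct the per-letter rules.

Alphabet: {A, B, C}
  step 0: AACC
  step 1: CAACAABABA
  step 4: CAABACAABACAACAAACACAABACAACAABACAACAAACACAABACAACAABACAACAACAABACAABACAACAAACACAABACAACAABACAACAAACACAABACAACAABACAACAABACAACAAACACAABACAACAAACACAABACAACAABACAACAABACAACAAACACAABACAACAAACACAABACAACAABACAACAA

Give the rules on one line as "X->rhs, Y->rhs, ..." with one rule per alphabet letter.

  step 0 ⇒ step 1: AACC ⇒ CAA·CAA·BA·BA
    A ↦ CAA
    C ↦ BA
    B ↦ ACA  (constrained at step 1)

A->CAA, B->ACA, C->BA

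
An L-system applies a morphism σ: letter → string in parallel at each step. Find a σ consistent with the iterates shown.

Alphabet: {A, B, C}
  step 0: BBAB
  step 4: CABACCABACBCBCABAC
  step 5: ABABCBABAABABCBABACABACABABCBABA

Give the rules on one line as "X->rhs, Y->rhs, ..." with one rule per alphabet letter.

A->B, B->C, C->ABA

  step 4 ⇒ step 5: CABACCABACBCBCABAC ⇒ ABA·B·C·B·ABA·ABA·B·C·B·ABA·C·ABA·C·ABA·B·C·B·ABA
    A ↦ B
    B ↦ C
    C ↦ ABA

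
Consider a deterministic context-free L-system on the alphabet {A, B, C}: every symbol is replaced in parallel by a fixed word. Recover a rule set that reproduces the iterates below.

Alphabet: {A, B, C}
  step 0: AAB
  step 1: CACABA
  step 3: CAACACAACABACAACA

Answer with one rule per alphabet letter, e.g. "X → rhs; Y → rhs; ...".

  step 0 ⇒ step 1: AAB ⇒ CA·CA·BA
    A ↦ CA
    B ↦ BA
    C ↦ A  (constrained at step 1)

A->CA, B->BA, C->A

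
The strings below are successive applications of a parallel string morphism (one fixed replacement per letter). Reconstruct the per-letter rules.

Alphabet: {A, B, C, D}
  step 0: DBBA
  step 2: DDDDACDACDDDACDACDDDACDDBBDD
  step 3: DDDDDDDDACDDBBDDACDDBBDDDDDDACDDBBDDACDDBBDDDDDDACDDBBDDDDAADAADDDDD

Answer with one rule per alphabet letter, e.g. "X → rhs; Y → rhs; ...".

  step 2 ⇒ step 3: DDDDACDACDDDACDACDDDACDDBBDD ⇒ DD·DD·DD·DD·ACD·DBB·DD·ACD·DBB·DD·DD·DD·ACD·DBB·DD·ACD·DBB·DD·DD·DD·ACD·DBB·DD·DD·AAD·AAD·DD·DD
    A ↦ ACD
    B ↦ AAD
    C ↦ DBB
    D ↦ DD

A->ACD, B->AAD, C->DBB, D->DD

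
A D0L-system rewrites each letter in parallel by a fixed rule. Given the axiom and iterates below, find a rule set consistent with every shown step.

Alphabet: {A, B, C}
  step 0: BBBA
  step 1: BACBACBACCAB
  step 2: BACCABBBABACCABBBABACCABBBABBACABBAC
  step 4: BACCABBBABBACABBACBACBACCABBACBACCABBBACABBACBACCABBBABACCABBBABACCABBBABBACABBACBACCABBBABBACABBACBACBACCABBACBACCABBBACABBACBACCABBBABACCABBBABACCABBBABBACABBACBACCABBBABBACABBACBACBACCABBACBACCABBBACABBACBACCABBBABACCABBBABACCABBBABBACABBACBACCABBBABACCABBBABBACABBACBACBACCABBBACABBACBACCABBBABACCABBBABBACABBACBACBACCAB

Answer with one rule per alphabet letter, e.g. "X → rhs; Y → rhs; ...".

  step 1 ⇒ step 2: BACBACBACCAB ⇒ BAC·CAB·BBA·BAC·CAB·BBA·BAC·CAB·BBA·BBA·CAB·BAC
    A ↦ CAB
    B ↦ BAC
    C ↦ BBA

A->CAB, B->BAC, C->BBA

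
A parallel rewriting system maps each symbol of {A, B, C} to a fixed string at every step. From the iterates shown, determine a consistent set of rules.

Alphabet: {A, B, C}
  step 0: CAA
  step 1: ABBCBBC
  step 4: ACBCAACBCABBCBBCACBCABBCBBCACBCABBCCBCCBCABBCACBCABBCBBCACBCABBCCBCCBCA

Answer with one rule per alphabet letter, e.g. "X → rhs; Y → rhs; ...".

  step 0 ⇒ step 1: CAA ⇒ A·BBC·BBC
    A ↦ BBC
    C ↦ A
    B ↦ CBC  (constrained at step 1)

A->BBC, B->CBC, C->A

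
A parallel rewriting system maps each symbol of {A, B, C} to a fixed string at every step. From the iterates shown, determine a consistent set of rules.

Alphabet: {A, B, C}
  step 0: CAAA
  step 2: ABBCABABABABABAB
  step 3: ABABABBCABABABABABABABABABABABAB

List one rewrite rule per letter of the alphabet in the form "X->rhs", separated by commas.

  step 2 ⇒ step 3: ABBCABABABABABAB ⇒ AB·AB·AB·BC·AB·AB·AB·AB·AB·AB·AB·AB·AB·AB·AB·AB
    A ↦ AB
    B ↦ AB
    C ↦ BC

A->AB, B->AB, C->BC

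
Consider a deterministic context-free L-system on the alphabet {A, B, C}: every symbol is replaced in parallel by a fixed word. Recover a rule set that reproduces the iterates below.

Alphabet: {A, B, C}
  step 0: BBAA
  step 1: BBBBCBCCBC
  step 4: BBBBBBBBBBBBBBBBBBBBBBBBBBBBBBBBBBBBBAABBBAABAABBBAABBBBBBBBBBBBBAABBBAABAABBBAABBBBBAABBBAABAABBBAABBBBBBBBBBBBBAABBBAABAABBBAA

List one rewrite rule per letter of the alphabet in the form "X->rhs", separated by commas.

A->CBC, B->BB, C->BAA

  step 0 ⇒ step 1: BBAA ⇒ BB·BB·CBC·CBC
    A ↦ CBC
    B ↦ BB
    C ↦ BAA  (constrained at step 1)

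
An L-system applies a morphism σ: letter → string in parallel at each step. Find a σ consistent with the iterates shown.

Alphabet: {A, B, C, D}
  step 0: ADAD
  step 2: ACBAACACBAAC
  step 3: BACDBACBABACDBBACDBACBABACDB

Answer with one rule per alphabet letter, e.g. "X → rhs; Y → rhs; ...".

A->BA, B->AC, C->CDB, D->B

  step 2 ⇒ step 3: ACBAACACBAAC ⇒ BA·CDB·AC·BA·BA·CDB·BA·CDB·AC·BA·BA·CDB
    A ↦ BA
    B ↦ AC
    C ↦ CDB
    D ↦ B  (constrained at step 0)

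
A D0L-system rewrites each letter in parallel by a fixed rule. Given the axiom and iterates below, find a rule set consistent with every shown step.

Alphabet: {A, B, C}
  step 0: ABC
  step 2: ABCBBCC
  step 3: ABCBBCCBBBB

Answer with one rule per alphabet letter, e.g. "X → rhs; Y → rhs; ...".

  step 2 ⇒ step 3: ABCBBCC ⇒ AB·C·BB·C·C·BB·BB
    A ↦ AB
    B ↦ C
    C ↦ BB

A->AB, B->C, C->BB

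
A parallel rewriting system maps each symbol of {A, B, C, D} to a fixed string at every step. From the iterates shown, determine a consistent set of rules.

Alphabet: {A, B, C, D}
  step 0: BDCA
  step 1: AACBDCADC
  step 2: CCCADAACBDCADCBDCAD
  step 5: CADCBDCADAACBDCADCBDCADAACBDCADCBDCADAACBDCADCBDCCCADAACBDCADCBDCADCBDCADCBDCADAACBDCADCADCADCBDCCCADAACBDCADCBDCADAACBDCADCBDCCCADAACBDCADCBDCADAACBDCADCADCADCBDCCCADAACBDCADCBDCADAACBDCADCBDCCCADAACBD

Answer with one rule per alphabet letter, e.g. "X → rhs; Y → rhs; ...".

  step 1 ⇒ step 2: AACBDCADC ⇒ C·C·CAD·AAC·BD·CAD·C·BD·CAD
    A ↦ C
    B ↦ AAC
    C ↦ CAD
    D ↦ BD

A->C, B->AAC, C->CAD, D->BD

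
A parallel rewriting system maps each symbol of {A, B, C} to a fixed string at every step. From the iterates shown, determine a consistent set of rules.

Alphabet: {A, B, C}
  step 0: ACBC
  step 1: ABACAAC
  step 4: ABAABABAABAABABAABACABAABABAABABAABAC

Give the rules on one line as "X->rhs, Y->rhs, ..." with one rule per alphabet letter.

  step 0 ⇒ step 1: ACBC ⇒ AB·AC·A·AC
    A ↦ AB
    B ↦ A
    C ↦ AC

A->AB, B->A, C->AC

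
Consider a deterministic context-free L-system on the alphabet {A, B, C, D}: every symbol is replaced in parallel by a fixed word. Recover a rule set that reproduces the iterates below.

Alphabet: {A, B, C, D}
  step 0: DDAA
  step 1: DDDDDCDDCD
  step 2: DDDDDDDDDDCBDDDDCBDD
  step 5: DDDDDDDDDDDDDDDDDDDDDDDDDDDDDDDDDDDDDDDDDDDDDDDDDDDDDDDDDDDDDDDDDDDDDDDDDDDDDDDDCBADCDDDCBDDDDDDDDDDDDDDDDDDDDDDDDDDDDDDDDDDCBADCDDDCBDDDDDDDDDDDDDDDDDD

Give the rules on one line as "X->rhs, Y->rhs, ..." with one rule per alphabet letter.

A->DCD, B->A, C->CB, D->DD

  step 1 ⇒ step 2: DDDDDCDDCD ⇒ DD·DD·DD·DD·DD·CB·DD·DD·CB·DD
    C ↦ CB
    D ↦ DD
  step 0 ⇒ step 1: DDAA ⇒ DD·DD·DCD·DCD
    A ↦ DCD
    B ↦ A  (constrained at step 2)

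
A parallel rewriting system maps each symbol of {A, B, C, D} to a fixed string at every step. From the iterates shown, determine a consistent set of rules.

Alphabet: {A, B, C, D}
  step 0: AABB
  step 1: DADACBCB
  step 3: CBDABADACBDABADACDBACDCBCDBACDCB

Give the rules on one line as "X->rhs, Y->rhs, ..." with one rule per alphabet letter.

A->DA, B->CB, C->CD, D->BA

  step 0 ⇒ step 1: AABB ⇒ DA·DA·CB·CB
    A ↦ DA
    B ↦ CB
    C ↦ CD  (constrained at step 1)
    D ↦ BA  (constrained at step 1)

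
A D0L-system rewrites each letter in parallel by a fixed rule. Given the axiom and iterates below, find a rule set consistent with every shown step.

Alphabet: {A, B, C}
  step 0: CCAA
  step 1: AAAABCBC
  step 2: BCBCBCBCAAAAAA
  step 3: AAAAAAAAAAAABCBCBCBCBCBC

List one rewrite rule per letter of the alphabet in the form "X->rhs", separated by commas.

A->BC, B->A, C->AA

  step 2 ⇒ step 3: BCBCBCBCAAAAAA ⇒ A·AA·A·AA·A·AA·A·AA·BC·BC·BC·BC·BC·BC
    A ↦ BC
    B ↦ A
    C ↦ AA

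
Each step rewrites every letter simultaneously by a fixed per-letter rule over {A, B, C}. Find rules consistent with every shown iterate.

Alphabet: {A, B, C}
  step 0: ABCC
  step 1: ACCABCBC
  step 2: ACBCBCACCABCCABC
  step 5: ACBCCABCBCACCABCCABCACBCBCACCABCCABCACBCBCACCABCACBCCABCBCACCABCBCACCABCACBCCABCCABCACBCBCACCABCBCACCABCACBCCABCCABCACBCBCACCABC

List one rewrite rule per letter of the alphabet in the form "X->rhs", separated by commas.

A->AC, B->CA, C->BC

  step 1 ⇒ step 2: ACCABCBC ⇒ AC·BC·BC·AC·CA·BC·CA·BC
    A ↦ AC
    B ↦ CA
    C ↦ BC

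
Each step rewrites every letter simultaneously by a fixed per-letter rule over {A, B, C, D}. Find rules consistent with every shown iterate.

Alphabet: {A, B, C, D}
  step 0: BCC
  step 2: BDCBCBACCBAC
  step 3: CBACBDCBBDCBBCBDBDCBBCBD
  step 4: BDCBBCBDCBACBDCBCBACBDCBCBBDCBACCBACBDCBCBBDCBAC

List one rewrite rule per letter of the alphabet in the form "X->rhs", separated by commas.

  step 3 ⇒ step 4: CBACBDCBBDCBBCBDBDCBBCBD ⇒ BD·CB·BC·BD·CB·AC·BD·CB·CB·AC·BD·CB·CB·BD·CB·AC·CB·AC·BD·CB·CB·BD·CB·AC
    A ↦ BC
    B ↦ CB
    C ↦ BD
    D ↦ AC

A->BC, B->CB, C->BD, D->AC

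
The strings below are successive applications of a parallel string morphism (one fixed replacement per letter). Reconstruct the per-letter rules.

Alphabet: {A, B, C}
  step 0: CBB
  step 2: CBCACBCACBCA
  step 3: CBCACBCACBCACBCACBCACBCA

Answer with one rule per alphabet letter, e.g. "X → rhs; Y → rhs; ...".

  step 2 ⇒ step 3: CBCACBCACBCA ⇒ CB·CA·CB·CA·CB·CA·CB·CA·CB·CA·CB·CA
    A ↦ CA
    B ↦ CA
    C ↦ CB

A->CA, B->CA, C->CB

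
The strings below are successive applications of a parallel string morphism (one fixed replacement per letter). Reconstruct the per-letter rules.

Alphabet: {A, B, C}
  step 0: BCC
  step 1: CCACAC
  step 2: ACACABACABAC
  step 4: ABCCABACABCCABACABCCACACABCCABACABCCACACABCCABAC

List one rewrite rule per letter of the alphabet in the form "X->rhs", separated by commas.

A->AB, B->CC, C->AC

  step 1 ⇒ step 2: CCACAC ⇒ AC·AC·AB·AC·AB·AC
    A ↦ AB
    C ↦ AC
  step 0 ⇒ step 1: BCC ⇒ CC·AC·AC
    B ↦ CC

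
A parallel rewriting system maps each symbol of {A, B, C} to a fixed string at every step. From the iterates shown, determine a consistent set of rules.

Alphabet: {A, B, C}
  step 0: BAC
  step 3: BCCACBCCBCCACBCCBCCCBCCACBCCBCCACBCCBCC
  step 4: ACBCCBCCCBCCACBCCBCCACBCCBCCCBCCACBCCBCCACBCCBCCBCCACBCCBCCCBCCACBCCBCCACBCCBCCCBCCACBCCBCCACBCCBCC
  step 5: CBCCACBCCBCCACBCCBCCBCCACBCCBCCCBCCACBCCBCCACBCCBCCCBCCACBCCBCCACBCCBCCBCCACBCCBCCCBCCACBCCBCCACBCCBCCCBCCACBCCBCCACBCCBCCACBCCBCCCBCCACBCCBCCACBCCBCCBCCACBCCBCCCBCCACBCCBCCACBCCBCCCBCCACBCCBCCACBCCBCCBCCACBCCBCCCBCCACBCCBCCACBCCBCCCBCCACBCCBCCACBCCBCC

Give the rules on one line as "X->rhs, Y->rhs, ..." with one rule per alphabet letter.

  step 4 ⇒ step 5: ACBCCBCCCBCCACBCCBCCACBCCBCCCBCCACBCCBCCACBCCBCCBCCACBCCBCCCBCCACBCCBCCACBCCBCCCBCCACBCCBCCACBCCBCC ⇒ C·BCC·AC·BCC·BCC·AC·BCC·BCC·BCC·AC·BCC·BCC·C·BCC·AC·BCC·BCC·AC·BCC·BCC·C·BCC·AC·BCC·BCC·AC·BCC·BCC·BCC·AC·BCC·BCC·C·BCC·AC·BCC·BCC·AC·BCC·BCC·C·BCC·AC·BCC·BCC·AC·BCC·BCC·AC·BCC·BCC·C·BCC·AC·BCC·BCC·AC·BCC·BCC·BCC·AC·BCC·BCC·C·BCC·AC·BCC·BCC·AC·BCC·BCC·C·BCC·AC·BCC·BCC·AC·BCC·BCC·BCC·AC·BCC·BCC·C·BCC·AC·BCC·BCC·AC·BCC·BCC·C·BCC·AC·BCC·BCC·AC·BCC·BCC
    A ↦ C
    B ↦ AC
    C ↦ BCC

A->C, B->AC, C->BCC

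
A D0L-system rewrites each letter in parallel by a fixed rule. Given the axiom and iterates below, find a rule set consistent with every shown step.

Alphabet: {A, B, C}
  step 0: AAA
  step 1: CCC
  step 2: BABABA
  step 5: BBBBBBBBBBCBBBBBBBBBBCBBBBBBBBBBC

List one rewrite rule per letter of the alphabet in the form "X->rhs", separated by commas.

  step 1 ⇒ step 2: CCC ⇒ BA·BA·BA
    C ↦ BA
  step 0 ⇒ step 1: AAA ⇒ C·C·C
    A ↦ C
    B ↦ BB  (constrained at step 2)

A->C, B->BB, C->BA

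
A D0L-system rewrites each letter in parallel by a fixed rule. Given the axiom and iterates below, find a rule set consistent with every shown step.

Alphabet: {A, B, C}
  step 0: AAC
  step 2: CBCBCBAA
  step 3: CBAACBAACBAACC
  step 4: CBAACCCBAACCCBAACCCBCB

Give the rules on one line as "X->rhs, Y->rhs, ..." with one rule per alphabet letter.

A->C, B->AA, C->CB

  step 3 ⇒ step 4: CBAACBAACBAACC ⇒ CB·AA·C·C·CB·AA·C·C·CB·AA·C·C·CB·CB
    A ↦ C
    B ↦ AA
    C ↦ CB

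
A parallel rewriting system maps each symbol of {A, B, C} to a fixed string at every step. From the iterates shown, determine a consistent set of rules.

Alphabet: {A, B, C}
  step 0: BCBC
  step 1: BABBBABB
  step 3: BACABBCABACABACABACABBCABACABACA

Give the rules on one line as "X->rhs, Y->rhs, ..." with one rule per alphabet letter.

A->CA, B->BA, C->BB

  step 0 ⇒ step 1: BCBC ⇒ BA·BB·BA·BB
    B ↦ BA
    C ↦ BB
    A ↦ CA  (constrained at step 1)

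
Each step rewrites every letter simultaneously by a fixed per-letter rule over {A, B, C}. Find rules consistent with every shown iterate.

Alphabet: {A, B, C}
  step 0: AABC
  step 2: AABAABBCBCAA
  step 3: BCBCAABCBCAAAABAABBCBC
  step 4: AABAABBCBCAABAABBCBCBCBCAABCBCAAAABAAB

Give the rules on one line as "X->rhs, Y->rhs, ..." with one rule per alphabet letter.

  step 3 ⇒ step 4: BCBCAABCBCAAAABAABBCBC ⇒ AA·B·AA·B·BC·BC·AA·B·AA·B·BC·BC·BC·BC·AA·BC·BC·AA·AA·B·AA·B
    A ↦ BC
    B ↦ AA
    C ↦ B

A->BC, B->AA, C->B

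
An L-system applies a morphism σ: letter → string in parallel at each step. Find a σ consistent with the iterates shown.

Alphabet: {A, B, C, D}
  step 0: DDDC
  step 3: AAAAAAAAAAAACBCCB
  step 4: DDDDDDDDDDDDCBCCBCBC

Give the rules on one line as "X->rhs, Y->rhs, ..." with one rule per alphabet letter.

  step 3 ⇒ step 4: AAAAAAAAAAAACBCCB ⇒ D·D·D·D·D·D·D·D·D·D·D·D·CB·C·CB·CB·C
    A ↦ D
    B ↦ C
    C ↦ CB
    D ↦ AA  (constrained at step 0)

A->D, B->C, C->CB, D->AA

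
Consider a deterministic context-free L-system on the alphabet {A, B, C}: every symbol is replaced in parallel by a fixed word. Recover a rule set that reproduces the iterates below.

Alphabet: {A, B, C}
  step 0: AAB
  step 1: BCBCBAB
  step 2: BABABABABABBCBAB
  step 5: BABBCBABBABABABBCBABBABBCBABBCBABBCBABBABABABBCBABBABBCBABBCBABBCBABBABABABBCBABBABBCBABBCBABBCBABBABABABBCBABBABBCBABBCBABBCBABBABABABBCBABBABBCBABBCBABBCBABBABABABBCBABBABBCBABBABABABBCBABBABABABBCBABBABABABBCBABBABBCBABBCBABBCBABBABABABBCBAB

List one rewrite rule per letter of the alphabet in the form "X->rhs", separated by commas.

  step 1 ⇒ step 2: BCBCBAB ⇒ BAB·A·BAB·A·BAB·BC·BAB
    A ↦ BC
    B ↦ BAB
    C ↦ A

A->BC, B->BAB, C->A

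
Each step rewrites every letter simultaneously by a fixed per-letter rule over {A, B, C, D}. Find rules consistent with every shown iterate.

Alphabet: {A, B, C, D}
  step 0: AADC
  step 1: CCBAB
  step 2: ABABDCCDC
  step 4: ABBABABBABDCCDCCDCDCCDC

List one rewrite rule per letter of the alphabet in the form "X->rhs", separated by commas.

A->C, B->DC, C->AB, D->B

  step 1 ⇒ step 2: CCBAB ⇒ AB·AB·DC·C·DC
    A ↦ C
    B ↦ DC
    C ↦ AB
  step 0 ⇒ step 1: AADC ⇒ C·C·B·AB
    D ↦ B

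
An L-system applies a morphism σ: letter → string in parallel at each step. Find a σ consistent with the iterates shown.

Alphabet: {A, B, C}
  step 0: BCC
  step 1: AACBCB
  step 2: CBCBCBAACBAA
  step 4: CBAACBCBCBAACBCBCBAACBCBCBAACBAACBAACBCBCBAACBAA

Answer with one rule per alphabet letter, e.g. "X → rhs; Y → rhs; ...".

  step 1 ⇒ step 2: AACBCB ⇒ CB·CB·CB·AA·CB·AA
    A ↦ CB
    B ↦ AA
    C ↦ CB

A->CB, B->AA, C->CB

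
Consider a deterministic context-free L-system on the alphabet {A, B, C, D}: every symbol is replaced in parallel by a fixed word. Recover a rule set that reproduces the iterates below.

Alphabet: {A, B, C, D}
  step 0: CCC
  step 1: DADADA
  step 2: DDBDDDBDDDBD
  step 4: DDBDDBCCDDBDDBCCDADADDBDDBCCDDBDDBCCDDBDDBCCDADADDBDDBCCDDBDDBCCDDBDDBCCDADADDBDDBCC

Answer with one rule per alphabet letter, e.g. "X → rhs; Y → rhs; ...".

  step 1 ⇒ step 2: DADADA ⇒ DDB·D·DDB·D·DDB·D
    A ↦ D
    D ↦ DDB
    B ↦ CC  (constrained at step 2)
  step 0 ⇒ step 1: CCC ⇒ DA·DA·DA
    C ↦ DA

A->D, B->CC, C->DA, D->DDB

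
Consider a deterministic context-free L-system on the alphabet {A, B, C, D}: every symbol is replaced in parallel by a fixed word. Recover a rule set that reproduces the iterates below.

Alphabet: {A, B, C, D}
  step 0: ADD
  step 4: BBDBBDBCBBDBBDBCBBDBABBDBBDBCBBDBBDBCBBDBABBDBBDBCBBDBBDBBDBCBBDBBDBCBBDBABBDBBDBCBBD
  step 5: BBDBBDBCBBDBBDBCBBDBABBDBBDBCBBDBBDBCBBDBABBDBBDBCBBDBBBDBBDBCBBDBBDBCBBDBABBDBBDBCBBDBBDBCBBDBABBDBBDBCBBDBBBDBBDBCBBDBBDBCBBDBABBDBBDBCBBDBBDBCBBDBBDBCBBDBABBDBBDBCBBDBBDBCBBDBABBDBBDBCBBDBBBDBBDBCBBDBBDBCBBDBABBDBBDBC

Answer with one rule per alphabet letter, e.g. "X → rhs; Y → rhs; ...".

  step 4 ⇒ step 5: BBDBBDBCBBDBBDBCBBDBABBDBBDBCBBDBBDBCBBDBABBDBBDBCBBDBBDBBDBCBBDBBDBCBBDBABBDBBDBCBBD ⇒ BBD·BBD·BC·BBD·BBD·BC·BBD·BA·BBD·BBD·BC·BBD·BBD·BC·BBD·BA·BBD·BBD·BC·BBD·B·BBD·BBD·BC·BBD·BBD·BC·BBD·BA·BBD·BBD·BC·BBD·BBD·BC·BBD·BA·BBD·BBD·BC·BBD·B·BBD·BBD·BC·BBD·BBD·BC·BBD·BA·BBD·BBD·BC·BBD·BBD·BC·BBD·BBD·BC·BBD·BA·BBD·BBD·BC·BBD·BBD·BC·BBD·BA·BBD·BBD·BC·BBD·B·BBD·BBD·BC·BBD·BBD·BC·BBD·BA·BBD·BBD·BC
    A ↦ B
    B ↦ BBD
    C ↦ BA
    D ↦ BC

A->B, B->BBD, C->BA, D->BC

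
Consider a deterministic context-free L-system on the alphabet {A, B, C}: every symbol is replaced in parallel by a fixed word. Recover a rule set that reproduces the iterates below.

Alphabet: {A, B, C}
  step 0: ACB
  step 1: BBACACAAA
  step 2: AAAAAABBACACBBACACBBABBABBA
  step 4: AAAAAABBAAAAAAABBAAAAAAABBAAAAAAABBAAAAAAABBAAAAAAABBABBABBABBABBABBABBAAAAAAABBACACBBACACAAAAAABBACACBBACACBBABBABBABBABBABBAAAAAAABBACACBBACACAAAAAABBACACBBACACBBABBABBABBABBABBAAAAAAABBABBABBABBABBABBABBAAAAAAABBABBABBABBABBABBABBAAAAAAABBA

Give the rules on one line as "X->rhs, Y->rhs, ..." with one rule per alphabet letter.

A->BBA, B->AAA, C->CAC

  step 1 ⇒ step 2: BBACACAAA ⇒ AAA·AAA·BBA·CAC·BBA·CAC·BBA·BBA·BBA
    A ↦ BBA
    B ↦ AAA
    C ↦ CAC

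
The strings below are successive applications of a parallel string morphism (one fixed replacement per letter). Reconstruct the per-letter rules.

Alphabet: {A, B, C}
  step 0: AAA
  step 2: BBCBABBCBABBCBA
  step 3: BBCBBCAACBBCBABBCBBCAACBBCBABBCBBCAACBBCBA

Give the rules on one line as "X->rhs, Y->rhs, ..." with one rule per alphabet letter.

A->BA, B->BBC, C->AAC

  step 2 ⇒ step 3: BBCBABBCBABBCBA ⇒ BBC·BBC·AAC·BBC·BA·BBC·BBC·AAC·BBC·BA·BBC·BBC·AAC·BBC·BA
    A ↦ BA
    B ↦ BBC
    C ↦ AAC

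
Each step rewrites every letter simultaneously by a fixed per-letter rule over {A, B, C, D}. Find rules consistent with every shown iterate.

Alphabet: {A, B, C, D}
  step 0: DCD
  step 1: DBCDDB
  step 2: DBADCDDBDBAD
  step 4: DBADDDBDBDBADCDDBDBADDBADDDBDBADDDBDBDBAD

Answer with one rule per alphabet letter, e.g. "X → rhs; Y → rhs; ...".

  step 1 ⇒ step 2: DBCDDB ⇒ DB·AD·CD·DB·DB·AD
    B ↦ AD
    C ↦ CD
    D ↦ DB
    A ↦ D  (constrained at step 2)

A->D, B->AD, C->CD, D->DB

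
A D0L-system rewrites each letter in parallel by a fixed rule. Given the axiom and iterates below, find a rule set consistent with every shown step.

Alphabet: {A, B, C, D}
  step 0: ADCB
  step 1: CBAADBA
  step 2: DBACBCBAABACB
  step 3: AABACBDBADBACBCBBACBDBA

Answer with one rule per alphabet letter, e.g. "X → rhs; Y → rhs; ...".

  step 2 ⇒ step 3: DBACBCBAABACB ⇒ AA·BA·CB·D·BA·D·BA·CB·CB·BA·CB·D·BA
    A ↦ CB
    B ↦ BA
    C ↦ D
    D ↦ AA

A->CB, B->BA, C->D, D->AA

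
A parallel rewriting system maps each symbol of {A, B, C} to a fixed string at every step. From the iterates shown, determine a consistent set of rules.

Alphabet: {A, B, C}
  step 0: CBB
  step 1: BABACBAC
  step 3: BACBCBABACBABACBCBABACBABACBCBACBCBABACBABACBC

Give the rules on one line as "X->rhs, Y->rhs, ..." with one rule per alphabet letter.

A->BC, B->BAC, C->BA

  step 0 ⇒ step 1: CBB ⇒ BA·BAC·BAC
    B ↦ BAC
    C ↦ BA
    A ↦ BC  (constrained at step 1)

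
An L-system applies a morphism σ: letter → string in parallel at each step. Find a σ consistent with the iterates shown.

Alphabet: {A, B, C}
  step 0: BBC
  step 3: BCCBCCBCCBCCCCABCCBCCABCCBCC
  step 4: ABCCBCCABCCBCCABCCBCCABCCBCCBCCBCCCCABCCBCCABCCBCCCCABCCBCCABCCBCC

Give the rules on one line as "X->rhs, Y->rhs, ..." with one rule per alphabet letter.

A->CC, B->A, C->BCC

  step 3 ⇒ step 4: BCCBCCBCCBCCCCABCCBCCABCCBCC ⇒ A·BCC·BCC·A·BCC·BCC·A·BCC·BCC·A·BCC·BCC·BCC·BCC·CC·A·BCC·BCC·A·BCC·BCC·CC·A·BCC·BCC·A·BCC·BCC
    A ↦ CC
    B ↦ A
    C ↦ BCC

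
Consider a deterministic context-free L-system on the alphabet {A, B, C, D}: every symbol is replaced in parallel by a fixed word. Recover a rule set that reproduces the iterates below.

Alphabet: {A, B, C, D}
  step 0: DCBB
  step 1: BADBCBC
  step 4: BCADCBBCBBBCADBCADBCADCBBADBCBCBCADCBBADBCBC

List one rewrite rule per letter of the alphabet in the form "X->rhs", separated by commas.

A->CB, B->BC, C->AD, D->B

  step 0 ⇒ step 1: DCBB ⇒ B·AD·BC·BC
    B ↦ BC
    C ↦ AD
    D ↦ B
    A ↦ CB  (constrained at step 1)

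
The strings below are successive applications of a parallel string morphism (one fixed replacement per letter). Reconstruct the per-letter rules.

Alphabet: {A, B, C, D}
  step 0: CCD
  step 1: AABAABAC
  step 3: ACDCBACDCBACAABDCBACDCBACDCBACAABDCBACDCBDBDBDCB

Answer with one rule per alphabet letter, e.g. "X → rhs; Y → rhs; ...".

  step 0 ⇒ step 1: CCD ⇒ AAB·AAB·AC
    C ↦ AAB
    D ↦ AC
    A ↦ DB  (constrained at step 1)
    B ↦ DCB  (constrained at step 1)

A->DB, B->DCB, C->AAB, D->AC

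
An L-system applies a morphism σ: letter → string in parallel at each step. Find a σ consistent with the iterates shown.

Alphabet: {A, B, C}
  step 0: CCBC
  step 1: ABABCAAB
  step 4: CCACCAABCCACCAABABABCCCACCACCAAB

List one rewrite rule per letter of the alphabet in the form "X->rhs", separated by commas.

A->C, B->CA, C->AB

  step 0 ⇒ step 1: CCBC ⇒ AB·AB·CA·AB
    B ↦ CA
    C ↦ AB
    A ↦ C  (constrained at step 1)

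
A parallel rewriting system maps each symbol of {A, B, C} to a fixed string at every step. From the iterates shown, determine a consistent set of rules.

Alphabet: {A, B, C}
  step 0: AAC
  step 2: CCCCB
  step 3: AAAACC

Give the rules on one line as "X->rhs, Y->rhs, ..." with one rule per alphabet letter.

  step 2 ⇒ step 3: CCCCB ⇒ A·A·A·A·CC
    B ↦ CC
    C ↦ A
    A ↦ B  (constrained at step 0)

A->B, B->CC, C->A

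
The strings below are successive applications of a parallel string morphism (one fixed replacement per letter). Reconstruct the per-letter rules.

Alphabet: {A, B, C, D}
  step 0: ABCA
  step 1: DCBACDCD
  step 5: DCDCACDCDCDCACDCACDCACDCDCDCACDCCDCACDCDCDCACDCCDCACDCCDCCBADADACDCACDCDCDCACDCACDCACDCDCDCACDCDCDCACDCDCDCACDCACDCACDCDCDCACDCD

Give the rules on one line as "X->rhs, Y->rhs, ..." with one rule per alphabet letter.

  step 0 ⇒ step 1: ABCA ⇒ D·CBA·CDC·D
    A ↦ D
    B ↦ CBA
    C ↦ CDC
    D ↦ A  (constrained at step 1)

A->D, B->CBA, C->CDC, D->A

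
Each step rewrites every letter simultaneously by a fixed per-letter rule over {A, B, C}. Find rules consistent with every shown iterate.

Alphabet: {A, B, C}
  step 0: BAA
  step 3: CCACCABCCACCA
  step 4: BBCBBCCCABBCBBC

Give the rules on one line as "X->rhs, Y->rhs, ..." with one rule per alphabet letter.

  step 3 ⇒ step 4: CCACCABCCACCA ⇒ B·B·C·B·B·C·CCA·B·B·C·B·B·C
    A ↦ C
    B ↦ CCA
    C ↦ B

A->C, B->CCA, C->B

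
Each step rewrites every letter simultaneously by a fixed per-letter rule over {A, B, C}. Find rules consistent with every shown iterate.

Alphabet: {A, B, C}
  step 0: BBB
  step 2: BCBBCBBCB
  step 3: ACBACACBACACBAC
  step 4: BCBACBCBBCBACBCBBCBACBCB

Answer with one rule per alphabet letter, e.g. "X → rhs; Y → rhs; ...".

  step 3 ⇒ step 4: ACBACACBACACBAC ⇒ BC·B·AC·BC·B·BC·B·AC·BC·B·BC·B·AC·BC·B
    A ↦ BC
    B ↦ AC
    C ↦ B

A->BC, B->AC, C->B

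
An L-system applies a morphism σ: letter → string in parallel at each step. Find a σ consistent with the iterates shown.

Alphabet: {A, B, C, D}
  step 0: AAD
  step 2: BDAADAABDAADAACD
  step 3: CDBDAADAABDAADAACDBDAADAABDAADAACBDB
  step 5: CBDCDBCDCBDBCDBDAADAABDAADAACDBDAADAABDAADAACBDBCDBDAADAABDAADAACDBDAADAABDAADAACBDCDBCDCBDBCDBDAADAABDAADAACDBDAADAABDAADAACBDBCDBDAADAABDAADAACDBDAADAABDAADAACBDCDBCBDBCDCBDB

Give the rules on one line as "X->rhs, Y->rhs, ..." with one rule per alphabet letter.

A->DAA, B->CD, C->CBD, D->B

  step 2 ⇒ step 3: BDAADAABDAADAACD ⇒ CD·B·DAA·DAA·B·DAA·DAA·CD·B·DAA·DAA·B·DAA·DAA·CBD·B
    A ↦ DAA
    B ↦ CD
    C ↦ CBD
    D ↦ B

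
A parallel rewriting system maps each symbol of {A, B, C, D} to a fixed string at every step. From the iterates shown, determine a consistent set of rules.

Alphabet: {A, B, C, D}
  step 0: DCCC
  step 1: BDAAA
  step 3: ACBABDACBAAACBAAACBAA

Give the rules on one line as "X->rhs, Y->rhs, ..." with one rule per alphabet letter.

  step 0 ⇒ step 1: DCCC ⇒ BD·A·A·A
    C ↦ A
    D ↦ BD
    A ↦ ACB  (constrained at step 1)
    B ↦ A  (constrained at step 1)

A->ACB, B->A, C->A, D->BD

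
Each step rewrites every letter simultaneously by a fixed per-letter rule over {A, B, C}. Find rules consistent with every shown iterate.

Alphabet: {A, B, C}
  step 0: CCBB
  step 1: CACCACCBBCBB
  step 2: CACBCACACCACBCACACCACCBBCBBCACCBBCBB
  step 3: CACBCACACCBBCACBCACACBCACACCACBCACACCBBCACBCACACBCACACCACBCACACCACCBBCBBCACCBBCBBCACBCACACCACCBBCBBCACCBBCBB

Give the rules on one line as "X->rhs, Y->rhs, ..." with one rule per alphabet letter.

A->BCA, B->CBB, C->CAC

  step 2 ⇒ step 3: CACBCACACCACBCACACCACCBBCBBCACCBBCBB ⇒ CAC·BCA·CAC·CBB·CAC·BCA·CAC·BCA·CAC·CAC·BCA·CAC·CBB·CAC·BCA·CAC·BCA·CAC·CAC·BCA·CAC·CAC·CBB·CBB·CAC·CBB·CBB·CAC·BCA·CAC·CAC·CBB·CBB·CAC·CBB·CBB
    A ↦ BCA
    B ↦ CBB
    C ↦ CAC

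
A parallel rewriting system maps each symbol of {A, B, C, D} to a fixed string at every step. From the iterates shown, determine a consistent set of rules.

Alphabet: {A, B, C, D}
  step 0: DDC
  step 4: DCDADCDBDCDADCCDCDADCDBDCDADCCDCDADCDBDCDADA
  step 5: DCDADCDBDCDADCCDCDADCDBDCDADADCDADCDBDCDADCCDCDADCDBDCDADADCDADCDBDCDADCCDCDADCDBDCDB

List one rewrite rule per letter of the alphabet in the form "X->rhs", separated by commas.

  step 4 ⇒ step 5: DCDADCDBDCDADCCDCDADCDBDCDADCCDCDADCDBDCDADA ⇒ DC·DA·DC·DB·DC·DA·DC·C·DC·DA·DC·DB·DC·DA·DA·DC·DA·DC·DB·DC·DA·DC·C·DC·DA·DC·DB·DC·DA·DA·DC·DA·DC·DB·DC·DA·DC·C·DC·DA·DC·DB·DC·DB
    A ↦ DB
    B ↦ C
    C ↦ DA
    D ↦ DC

A->DB, B->C, C->DA, D->DC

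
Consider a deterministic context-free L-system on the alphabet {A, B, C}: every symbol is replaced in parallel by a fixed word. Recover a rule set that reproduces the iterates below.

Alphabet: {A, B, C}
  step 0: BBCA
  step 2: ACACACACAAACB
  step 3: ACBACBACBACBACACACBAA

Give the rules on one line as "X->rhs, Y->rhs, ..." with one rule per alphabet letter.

  step 2 ⇒ step 3: ACACACACAAACB ⇒ AC·B·AC·B·AC·B·AC·B·AC·AC·AC·B·AA
    A ↦ AC
    B ↦ AA
    C ↦ B

A->AC, B->AA, C->B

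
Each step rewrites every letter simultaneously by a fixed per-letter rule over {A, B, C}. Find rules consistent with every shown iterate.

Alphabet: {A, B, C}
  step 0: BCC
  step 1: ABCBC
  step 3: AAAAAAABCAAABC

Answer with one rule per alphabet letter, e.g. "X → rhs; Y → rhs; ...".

  step 0 ⇒ step 1: BCC ⇒ A·BC·BC
    B ↦ A
    C ↦ BC
    A ↦ AA  (constrained at step 1)

A->AA, B->A, C->BC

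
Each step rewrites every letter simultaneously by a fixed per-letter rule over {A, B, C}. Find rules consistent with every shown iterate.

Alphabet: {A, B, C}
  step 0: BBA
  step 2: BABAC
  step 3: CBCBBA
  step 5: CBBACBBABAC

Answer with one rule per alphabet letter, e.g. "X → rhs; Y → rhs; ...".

  step 2 ⇒ step 3: BABAC ⇒ C·B·C·B·BA
    A ↦ B
    B ↦ C
    C ↦ BA

A->B, B->C, C->BA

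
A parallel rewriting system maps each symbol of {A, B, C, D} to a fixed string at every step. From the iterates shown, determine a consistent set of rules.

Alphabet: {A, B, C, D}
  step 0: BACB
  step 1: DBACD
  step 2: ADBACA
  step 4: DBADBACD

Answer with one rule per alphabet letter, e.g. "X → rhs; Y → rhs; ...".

  step 1 ⇒ step 2: DBACD ⇒ A·D·B·AC·A
    A ↦ B
    B ↦ D
    C ↦ AC
    D ↦ A

A->B, B->D, C->AC, D->A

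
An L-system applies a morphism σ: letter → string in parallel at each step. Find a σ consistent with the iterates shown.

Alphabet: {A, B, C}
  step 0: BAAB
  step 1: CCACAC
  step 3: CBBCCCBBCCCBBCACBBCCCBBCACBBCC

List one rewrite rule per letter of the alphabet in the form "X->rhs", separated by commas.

A->CA, B->C, C->CBB

  step 0 ⇒ step 1: BAAB ⇒ C·CA·CA·C
    A ↦ CA
    B ↦ C
    C ↦ CBB  (constrained at step 1)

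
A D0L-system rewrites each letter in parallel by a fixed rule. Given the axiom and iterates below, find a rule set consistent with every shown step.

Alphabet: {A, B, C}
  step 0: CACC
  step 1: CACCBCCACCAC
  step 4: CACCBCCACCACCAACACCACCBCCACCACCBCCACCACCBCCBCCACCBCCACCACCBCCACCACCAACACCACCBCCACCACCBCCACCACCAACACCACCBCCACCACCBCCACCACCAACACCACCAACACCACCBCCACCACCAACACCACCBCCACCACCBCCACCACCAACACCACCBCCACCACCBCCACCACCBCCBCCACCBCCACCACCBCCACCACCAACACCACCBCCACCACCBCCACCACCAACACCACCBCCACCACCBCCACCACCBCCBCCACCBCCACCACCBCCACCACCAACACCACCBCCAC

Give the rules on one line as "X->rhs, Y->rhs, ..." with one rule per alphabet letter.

A->CBC, B->CAA, C->CAC

  step 0 ⇒ step 1: CACC ⇒ CAC·CBC·CAC·CAC
    A ↦ CBC
    C ↦ CAC
    B ↦ CAA  (constrained at step 1)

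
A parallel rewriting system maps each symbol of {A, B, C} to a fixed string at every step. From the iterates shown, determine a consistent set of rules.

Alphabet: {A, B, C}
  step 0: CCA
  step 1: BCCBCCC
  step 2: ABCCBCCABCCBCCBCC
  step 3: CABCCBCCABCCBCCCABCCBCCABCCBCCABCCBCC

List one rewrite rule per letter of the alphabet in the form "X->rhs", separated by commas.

  step 2 ⇒ step 3: ABCCBCCABCCBCCBCC ⇒ C·A·BCC·BCC·A·BCC·BCC·C·A·BCC·BCC·A·BCC·BCC·A·BCC·BCC
    A ↦ C
    B ↦ A
    C ↦ BCC

A->C, B->A, C->BCC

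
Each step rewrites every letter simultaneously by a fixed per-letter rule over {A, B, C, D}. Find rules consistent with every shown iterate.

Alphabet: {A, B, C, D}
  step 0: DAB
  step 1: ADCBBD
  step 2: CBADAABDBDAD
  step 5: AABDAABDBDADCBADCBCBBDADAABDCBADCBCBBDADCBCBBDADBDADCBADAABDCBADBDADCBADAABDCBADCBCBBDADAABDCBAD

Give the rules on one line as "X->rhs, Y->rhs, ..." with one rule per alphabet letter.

A->CB, B->BD, C->AA, D->AD

  step 1 ⇒ step 2: ADCBBD ⇒ CB·AD·AA·BD·BD·AD
    A ↦ CB
    B ↦ BD
    C ↦ AA
    D ↦ AD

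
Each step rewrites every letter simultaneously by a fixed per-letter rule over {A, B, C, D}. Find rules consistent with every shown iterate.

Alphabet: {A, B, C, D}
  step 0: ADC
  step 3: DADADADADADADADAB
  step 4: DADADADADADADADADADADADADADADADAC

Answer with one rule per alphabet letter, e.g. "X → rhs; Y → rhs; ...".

  step 3 ⇒ step 4: DADADADADADADADAB ⇒ DA·DA·DA·DA·DA·DA·DA·DA·DA·DA·DA·DA·DA·DA·DA·DA·C
    A ↦ DA
    B ↦ C
    D ↦ DA
    C ↦ B  (constrained at step 0)

A->DA, B->C, C->B, D->DA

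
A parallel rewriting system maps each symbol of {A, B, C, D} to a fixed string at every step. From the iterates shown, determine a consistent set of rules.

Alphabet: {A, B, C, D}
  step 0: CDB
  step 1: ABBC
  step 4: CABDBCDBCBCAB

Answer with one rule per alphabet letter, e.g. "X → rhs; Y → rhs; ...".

  step 0 ⇒ step 1: CDB ⇒ AB·B·C
    B ↦ C
    C ↦ AB
    D ↦ B
    A ↦ DB  (constrained at step 1)

A->DB, B->C, C->AB, D->B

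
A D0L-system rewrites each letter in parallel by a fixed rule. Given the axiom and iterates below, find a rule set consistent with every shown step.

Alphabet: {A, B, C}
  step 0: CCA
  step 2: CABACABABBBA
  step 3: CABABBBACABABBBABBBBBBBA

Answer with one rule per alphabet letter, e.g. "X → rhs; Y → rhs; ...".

  step 2 ⇒ step 3: CABACABABBBA ⇒ CA·BA·BB·BA·CA·BA·BB·BA·BB·BB·BB·BA
    A ↦ BA
    B ↦ BB
    C ↦ CA

A->BA, B->BB, C->CA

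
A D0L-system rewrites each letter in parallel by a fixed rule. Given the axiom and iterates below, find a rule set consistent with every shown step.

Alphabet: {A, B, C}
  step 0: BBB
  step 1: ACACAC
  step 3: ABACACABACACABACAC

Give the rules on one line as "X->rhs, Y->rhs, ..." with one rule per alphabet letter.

A->AB, B->AC, C->B

  step 0 ⇒ step 1: BBB ⇒ AC·AC·AC
    B ↦ AC
    A ↦ AB  (constrained at step 1)
    C ↦ B  (constrained at step 1)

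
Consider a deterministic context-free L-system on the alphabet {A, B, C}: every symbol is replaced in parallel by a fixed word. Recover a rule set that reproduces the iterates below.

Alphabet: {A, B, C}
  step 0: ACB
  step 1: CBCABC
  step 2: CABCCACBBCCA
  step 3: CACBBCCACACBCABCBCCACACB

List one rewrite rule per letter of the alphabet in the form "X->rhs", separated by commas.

A->CB, B->BC, C->CA

  step 2 ⇒ step 3: CABCCACBBCCA ⇒ CA·CB·BC·CA·CA·CB·CA·BC·BC·CA·CA·CB
    A ↦ CB
    B ↦ BC
    C ↦ CA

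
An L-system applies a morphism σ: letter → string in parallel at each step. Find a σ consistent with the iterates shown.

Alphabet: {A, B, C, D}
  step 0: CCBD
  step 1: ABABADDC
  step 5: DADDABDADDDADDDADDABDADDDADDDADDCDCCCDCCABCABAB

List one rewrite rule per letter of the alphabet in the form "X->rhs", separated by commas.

A->D, B->ADD, C->AB, D->C

  step 0 ⇒ step 1: CCBD ⇒ AB·AB·ADD·C
    B ↦ ADD
    C ↦ AB
    D ↦ C
    A ↦ D  (constrained at step 1)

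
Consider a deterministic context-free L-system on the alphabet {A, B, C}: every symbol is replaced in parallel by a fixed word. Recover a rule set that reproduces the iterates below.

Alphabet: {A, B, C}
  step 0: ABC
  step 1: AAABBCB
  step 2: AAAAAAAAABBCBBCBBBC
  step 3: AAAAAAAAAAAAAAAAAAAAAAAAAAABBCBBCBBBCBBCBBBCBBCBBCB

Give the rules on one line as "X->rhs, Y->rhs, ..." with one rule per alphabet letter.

  step 2 ⇒ step 3: AAAAAAAAABBCBBCBBBC ⇒ AAA·AAA·AAA·AAA·AAA·AAA·AAA·AAA·AAA·BBC·BBC·B·BBC·BBC·B·BBC·BBC·BBC·B
    A ↦ AAA
    B ↦ BBC
    C ↦ B

A->AAA, B->BBC, C->B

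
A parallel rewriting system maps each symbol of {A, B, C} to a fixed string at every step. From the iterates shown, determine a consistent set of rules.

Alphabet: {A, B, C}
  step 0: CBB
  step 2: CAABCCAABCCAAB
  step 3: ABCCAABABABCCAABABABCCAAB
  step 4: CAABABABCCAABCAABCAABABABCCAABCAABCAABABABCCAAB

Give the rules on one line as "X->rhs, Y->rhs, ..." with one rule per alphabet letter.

  step 3 ⇒ step 4: ABCCAABABABCCAABABABCCAAB ⇒ C·AAB·AB·AB·C·C·AAB·C·AAB·C·AAB·AB·AB·C·C·AAB·C·AAB·C·AAB·AB·AB·C·C·AAB
    A ↦ C
    B ↦ AAB
    C ↦ AB

A->C, B->AAB, C->AB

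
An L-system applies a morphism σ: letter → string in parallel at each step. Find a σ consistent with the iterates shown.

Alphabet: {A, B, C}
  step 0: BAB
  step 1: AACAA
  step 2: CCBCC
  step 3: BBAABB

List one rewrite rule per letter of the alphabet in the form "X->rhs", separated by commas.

A->C, B->AA, C->B

  step 2 ⇒ step 3: CCBCC ⇒ B·B·AA·B·B
    B ↦ AA
    C ↦ B
  step 0 ⇒ step 1: BAB ⇒ AA·C·AA
    A ↦ C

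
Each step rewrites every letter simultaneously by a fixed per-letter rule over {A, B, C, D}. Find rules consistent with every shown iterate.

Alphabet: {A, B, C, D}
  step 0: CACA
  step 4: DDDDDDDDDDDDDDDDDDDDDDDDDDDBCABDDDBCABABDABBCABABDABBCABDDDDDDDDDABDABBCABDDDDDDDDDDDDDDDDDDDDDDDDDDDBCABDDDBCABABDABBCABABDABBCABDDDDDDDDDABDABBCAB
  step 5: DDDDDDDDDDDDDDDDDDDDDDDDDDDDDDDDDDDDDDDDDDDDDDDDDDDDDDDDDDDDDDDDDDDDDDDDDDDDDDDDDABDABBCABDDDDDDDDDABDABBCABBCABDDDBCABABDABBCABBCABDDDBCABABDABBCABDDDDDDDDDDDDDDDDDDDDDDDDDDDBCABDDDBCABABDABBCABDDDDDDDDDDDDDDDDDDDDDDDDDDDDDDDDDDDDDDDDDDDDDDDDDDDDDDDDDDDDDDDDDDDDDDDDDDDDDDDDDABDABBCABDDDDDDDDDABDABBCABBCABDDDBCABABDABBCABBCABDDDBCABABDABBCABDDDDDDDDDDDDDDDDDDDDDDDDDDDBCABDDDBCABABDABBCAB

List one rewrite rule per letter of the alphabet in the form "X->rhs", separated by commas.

A->BC, B->AB, C->DAB, D->DDD

  step 4 ⇒ step 5: DDDDDDDDDDDDDDDDDDDDDDDDDDDBCABDDDBCABABDABBCABABDABBCABDDDDDDDDDABDABBCABDDDDDDDDDDDDDDDDDDDDDDDDDDDBCABDDDBCABABDABBCABABDABBCABDDDDDDDDDABDABBCAB ⇒ DDD·DDD·DDD·DDD·DDD·DDD·DDD·DDD·DDD·DDD·DDD·DDD·DDD·DDD·DDD·DDD·DDD·DDD·DDD·DDD·DDD·DDD·DDD·DDD·DDD·DDD·DDD·AB·DAB·BC·AB·DDD·DDD·DDD·AB·DAB·BC·AB·BC·AB·DDD·BC·AB·AB·DAB·BC·AB·BC·AB·DDD·BC·AB·AB·DAB·BC·AB·DDD·DDD·DDD·DDD·DDD·DDD·DDD·DDD·DDD·BC·AB·DDD·BC·AB·AB·DAB·BC·AB·DDD·DDD·DDD·DDD·DDD·DDD·DDD·DDD·DDD·DDD·DDD·DDD·DDD·DDD·DDD·DDD·DDD·DDD·DDD·DDD·DDD·DDD·DDD·DDD·DDD·DDD·DDD·AB·DAB·BC·AB·DDD·DDD·DDD·AB·DAB·BC·AB·BC·AB·DDD·BC·AB·AB·DAB·BC·AB·BC·AB·DDD·BC·AB·AB·DAB·BC·AB·DDD·DDD·DDD·DDD·DDD·DDD·DDD·DDD·DDD·BC·AB·DDD·BC·AB·AB·DAB·BC·AB
    A ↦ BC
    B ↦ AB
    C ↦ DAB
    D ↦ DDD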